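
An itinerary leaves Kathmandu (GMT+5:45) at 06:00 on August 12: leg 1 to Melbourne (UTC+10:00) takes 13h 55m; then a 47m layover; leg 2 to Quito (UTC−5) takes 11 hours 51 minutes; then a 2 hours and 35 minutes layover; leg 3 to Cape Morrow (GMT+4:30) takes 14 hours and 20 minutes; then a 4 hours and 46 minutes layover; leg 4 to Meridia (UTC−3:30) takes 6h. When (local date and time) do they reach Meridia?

02:59 on Aug 14

Convert departure to UTC: 06:00 − 5:45 = 00:15 UTC on Aug 12.
Add 13 hours 55 minutes leg 1 → 14:10 UTC.
Add 47 minutes layover in Melbourne → 14:57 UTC.
Add 11 hours 51 minutes leg 2 → 02:48 UTC (Aug 13).
Add 2 hours and 35 minutes layover in Quito → 05:23 UTC.
Add 14 hours and 20 minutes leg 3 → 19:43 UTC.
Add 4 hours and 46 minutes layover in Cape Morrow → 00:29 UTC (Aug 14).
Add 6 hours leg 4 → 06:29 UTC.
Meridia is UTC−3:30, so local arrival = 06:29 − 3:30 = 02:59 on Aug 14.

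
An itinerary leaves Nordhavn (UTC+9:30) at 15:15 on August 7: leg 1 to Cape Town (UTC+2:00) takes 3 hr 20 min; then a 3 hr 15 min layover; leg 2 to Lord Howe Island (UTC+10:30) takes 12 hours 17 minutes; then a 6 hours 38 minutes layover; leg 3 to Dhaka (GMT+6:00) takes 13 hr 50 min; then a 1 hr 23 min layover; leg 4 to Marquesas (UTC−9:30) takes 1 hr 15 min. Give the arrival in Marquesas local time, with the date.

Convert departure to UTC: 15:15 − 9:30 = 05:45 UTC on Aug 7.
Add 3 hours and 20 minutes leg 1 → 09:05 UTC.
Add 3 hours and 15 minutes layover in Cape Town → 12:20 UTC.
Add 12 hours 17 minutes leg 2 → 00:37 UTC (Aug 8).
Add 6 hours 38 minutes layover in Lord Howe Island → 07:15 UTC.
Add 13 hours 50 minutes leg 3 → 21:05 UTC.
Add 1 hour and 23 minutes layover in Dhaka → 22:28 UTC.
Add 1 hour and 15 minutes leg 4 → 23:43 UTC.
Marquesas is UTC−9:30, so local arrival = 23:43 − 9:30 = 14:13 on Aug 8.

14:13 on August 8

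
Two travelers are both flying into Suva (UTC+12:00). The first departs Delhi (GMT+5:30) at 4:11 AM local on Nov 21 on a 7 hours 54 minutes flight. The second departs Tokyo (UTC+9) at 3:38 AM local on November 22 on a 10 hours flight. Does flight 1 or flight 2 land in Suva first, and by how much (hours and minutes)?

the first, by 22 hours 3 minutes

Flight 1 in UTC: 4:11 AM − 5:30 = 10:41 PM on Nov 20.
+7 hours 54 minutes → arrive 6:35 AM UTC on Nov 21.
Flight 2 in UTC: 3:38 AM − 9:00 = 6:38 PM on Nov 21.
+10 hours → arrive 4:38 AM UTC on Nov 22.
Flight 1 lands earlier by 22 hours 3 minutes.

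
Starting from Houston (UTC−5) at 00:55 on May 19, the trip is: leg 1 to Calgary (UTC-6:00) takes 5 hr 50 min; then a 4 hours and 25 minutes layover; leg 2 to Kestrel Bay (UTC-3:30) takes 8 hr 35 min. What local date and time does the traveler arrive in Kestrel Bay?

21:15 on May 19

Convert departure to UTC: 00:55 + 5:00 = 05:55 UTC on May 19.
Add 5 hours and 50 minutes leg 1 → 11:45 UTC.
Add 4 hours and 25 minutes layover in Calgary → 16:10 UTC.
Add 8 hours and 35 minutes leg 2 → 00:45 UTC (May 20).
Kestrel Bay is UTC−3:30, so local arrival = 00:45 − 3:30 = 21:15 on May 19.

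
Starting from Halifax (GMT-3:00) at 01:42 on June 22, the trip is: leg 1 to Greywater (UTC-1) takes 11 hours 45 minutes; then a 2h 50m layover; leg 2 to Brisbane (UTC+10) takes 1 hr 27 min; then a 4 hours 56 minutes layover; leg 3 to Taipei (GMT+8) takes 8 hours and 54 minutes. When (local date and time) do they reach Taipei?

Convert departure to UTC: 01:42 + 3:00 = 04:42 UTC on Jun 22.
Add 11 hours 45 minutes leg 1 → 16:27 UTC.
Add 2 hours 50 minutes layover in Greywater → 19:17 UTC.
Add 1 hour 27 minutes leg 2 → 20:44 UTC.
Add 4 hours 56 minutes layover in Brisbane → 01:40 UTC (Jun 23).
Add 8 hours 54 minutes leg 3 → 10:34 UTC.
Taipei is UTC+8:00, so local arrival = 10:34 + 8:00 = 18:34 on Jun 23.

18:34 on June 23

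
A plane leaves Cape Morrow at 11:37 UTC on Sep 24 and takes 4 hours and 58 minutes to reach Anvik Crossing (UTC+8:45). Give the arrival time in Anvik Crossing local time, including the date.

Departure is given in UTC: 11:37 on Sep 24.
Add 4 hours 58 minutes → 16:35 UTC.
Anvik Crossing is UTC+8:45: 16:35 + 8:45 = 01:20 on Sep 25.

01:20 on September 25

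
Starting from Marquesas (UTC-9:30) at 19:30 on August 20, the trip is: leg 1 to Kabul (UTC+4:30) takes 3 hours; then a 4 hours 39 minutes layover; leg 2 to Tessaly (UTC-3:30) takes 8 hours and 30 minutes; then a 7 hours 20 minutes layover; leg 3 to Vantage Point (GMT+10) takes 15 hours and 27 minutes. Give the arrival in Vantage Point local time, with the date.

Convert departure to UTC: 19:30 + 9:30 = 05:00 UTC on Aug 21.
Add 3 hours leg 1 → 08:00 UTC.
Add 4 hours and 39 minutes layover in Kabul → 12:39 UTC.
Add 8 hours 30 minutes leg 2 → 21:09 UTC.
Add 7 hours and 20 minutes layover in Tessaly → 04:29 UTC (Aug 22).
Add 15 hours and 27 minutes leg 3 → 19:56 UTC.
Vantage Point is UTC+10:00, so local arrival = 19:56 + 10:00 = 05:56 on Aug 23.

05:56 on August 23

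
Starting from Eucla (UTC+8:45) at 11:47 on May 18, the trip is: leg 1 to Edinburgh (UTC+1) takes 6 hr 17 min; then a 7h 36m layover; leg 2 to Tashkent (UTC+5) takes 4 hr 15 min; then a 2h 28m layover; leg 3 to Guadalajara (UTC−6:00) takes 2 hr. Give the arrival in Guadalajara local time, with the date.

19:38 on May 18

Convert departure to UTC: 11:47 − 8:45 = 03:02 UTC on May 18.
Add 6 hours and 17 minutes leg 1 → 09:19 UTC.
Add 7 hours 36 minutes layover in Edinburgh → 16:55 UTC.
Add 4 hours 15 minutes leg 2 → 21:10 UTC.
Add 2 hours 28 minutes layover in Tashkent → 23:38 UTC.
Add 2 hours leg 3 → 01:38 UTC (May 19).
Guadalajara is UTC−6:00, so local arrival = 01:38 − 6:00 = 19:38 on May 18.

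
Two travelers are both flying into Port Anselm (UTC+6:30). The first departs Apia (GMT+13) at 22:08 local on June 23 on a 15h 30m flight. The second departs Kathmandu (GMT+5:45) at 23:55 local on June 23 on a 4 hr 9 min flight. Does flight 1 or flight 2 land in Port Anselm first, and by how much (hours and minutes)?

the second, by 2 hours 19 minutes

Flight 1 in UTC: 22:08 − 13:00 = 09:08 on Jun 23.
+15 hours 30 minutes → arrive 00:38 UTC on Jun 24.
Flight 2 in UTC: 23:55 − 5:45 = 18:10 on Jun 23.
+4 hours 9 minutes → arrive 22:19 UTC on Jun 23.
Flight 2 lands earlier by 2 hours 19 minutes.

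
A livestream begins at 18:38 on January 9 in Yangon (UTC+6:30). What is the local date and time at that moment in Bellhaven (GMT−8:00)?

Bellhaven is 14:30 behind Yangon.
Shift by the zone difference: 18:38 − 14:30 = 04:08 on Jan 9 in Bellhaven.

04:08 on January 9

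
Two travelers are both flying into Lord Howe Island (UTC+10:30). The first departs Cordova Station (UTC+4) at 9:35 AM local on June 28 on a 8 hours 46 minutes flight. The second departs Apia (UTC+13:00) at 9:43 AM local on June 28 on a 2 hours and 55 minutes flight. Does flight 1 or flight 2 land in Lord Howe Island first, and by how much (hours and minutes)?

Flight 1 in UTC: 9:35 AM − 4:00 = 5:35 AM on Jun 28.
+8 hours and 46 minutes → arrive 2:21 PM UTC on Jun 28.
Flight 2 in UTC: 9:43 AM − 13:00 = 8:43 PM on Jun 27.
+2 hours and 55 minutes → arrive 11:38 PM UTC on Jun 27.
Flight 2 lands earlier by 14 hours 43 minutes.

the second, by 14 hours 43 minutes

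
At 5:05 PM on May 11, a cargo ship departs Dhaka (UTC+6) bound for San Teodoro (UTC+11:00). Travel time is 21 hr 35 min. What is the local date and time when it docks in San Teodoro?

Convert departure to UTC: 5:05 PM − 6:00 = 11:05 AM UTC on May 11.
Add 21 hours and 35 minutes travel time → 8:40 AM UTC (May 12).
San Teodoro is UTC+11:00, so local arrival = 8:40 AM + 11:00 = 7:40 PM on May 12.

7:40 PM on May 12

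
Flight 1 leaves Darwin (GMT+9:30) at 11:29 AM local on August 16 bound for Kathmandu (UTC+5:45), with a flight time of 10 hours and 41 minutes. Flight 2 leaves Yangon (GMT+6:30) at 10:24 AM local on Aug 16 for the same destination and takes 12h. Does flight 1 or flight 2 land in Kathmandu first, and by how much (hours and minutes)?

Flight 1 in UTC: 11:29 AM − 9:30 = 1:59 AM on Aug 16.
+10 hours 41 minutes → arrive 12:40 PM UTC on Aug 16.
Flight 2 in UTC: 10:24 AM − 6:30 = 3:54 AM on Aug 16.
+12 hours → arrive 3:54 PM UTC on Aug 16.
Flight 1 lands earlier by 3 hours 14 minutes.

the first, by 3 hours 14 minutes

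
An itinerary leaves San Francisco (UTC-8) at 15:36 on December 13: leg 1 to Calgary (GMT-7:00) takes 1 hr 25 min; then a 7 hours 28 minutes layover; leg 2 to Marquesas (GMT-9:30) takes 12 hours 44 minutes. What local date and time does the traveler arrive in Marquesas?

Convert departure to UTC: 15:36 + 8:00 = 23:36 UTC on Dec 13.
Add 1 hour and 25 minutes leg 1 → 01:01 UTC (Dec 14).
Add 7 hours 28 minutes layover in Calgary → 08:29 UTC.
Add 12 hours 44 minutes leg 2 → 21:13 UTC.
Marquesas is UTC−9:30, so local arrival = 21:13 − 9:30 = 11:43 on Dec 14.

11:43 on December 14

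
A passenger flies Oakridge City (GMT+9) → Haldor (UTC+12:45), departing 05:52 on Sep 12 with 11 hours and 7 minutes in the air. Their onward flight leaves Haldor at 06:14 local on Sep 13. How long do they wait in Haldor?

Convert departure to UTC: 05:52 − 9:00 = 20:52 UTC on Sep 11.
Add 11 hours 7 minutes flight time → 07:59 UTC (Sep 12).
Haldor is UTC+12:45, so local arrival = 07:59 + 12:45 = 20:44 on Sep 12.
Layover = 06:14 − 20:44 (+1 day) = 9 hours 30 minutes.

9 hours 30 minutes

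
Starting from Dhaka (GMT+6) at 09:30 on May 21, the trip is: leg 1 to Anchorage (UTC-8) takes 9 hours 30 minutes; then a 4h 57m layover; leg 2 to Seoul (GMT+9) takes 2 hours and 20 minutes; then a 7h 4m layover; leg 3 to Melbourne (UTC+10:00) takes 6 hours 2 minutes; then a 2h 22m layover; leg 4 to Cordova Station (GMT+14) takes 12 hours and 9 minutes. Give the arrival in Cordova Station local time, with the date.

13:54 on May 23

Convert departure to UTC: 09:30 − 6:00 = 03:30 UTC on May 21.
Add 9 hours 30 minutes leg 1 → 13:00 UTC.
Add 4 hours 57 minutes layover in Anchorage → 17:57 UTC.
Add 2 hours and 20 minutes leg 2 → 20:17 UTC.
Add 7 hours and 4 minutes layover in Seoul → 03:21 UTC (May 22).
Add 6 hours and 2 minutes leg 3 → 09:23 UTC.
Add 2 hours 22 minutes layover in Melbourne → 11:45 UTC.
Add 12 hours 9 minutes leg 4 → 23:54 UTC.
Cordova Station is UTC+14:00, so local arrival = 23:54 + 14:00 = 13:54 on May 23.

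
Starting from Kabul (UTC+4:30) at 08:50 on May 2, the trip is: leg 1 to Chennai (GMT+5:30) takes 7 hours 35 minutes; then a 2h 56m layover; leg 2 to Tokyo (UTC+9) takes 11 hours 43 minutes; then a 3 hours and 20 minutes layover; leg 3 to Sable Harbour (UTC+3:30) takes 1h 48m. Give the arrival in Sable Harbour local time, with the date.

11:12 on May 3

Convert departure to UTC: 08:50 − 4:30 = 04:20 UTC on May 2.
Add 7 hours and 35 minutes leg 1 → 11:55 UTC.
Add 2 hours and 56 minutes layover in Chennai → 14:51 UTC.
Add 11 hours and 43 minutes leg 2 → 02:34 UTC (May 3).
Add 3 hours and 20 minutes layover in Tokyo → 05:54 UTC.
Add 1 hour 48 minutes leg 3 → 07:42 UTC.
Sable Harbour is UTC+3:30, so local arrival = 07:42 + 3:30 = 11:12 on May 3.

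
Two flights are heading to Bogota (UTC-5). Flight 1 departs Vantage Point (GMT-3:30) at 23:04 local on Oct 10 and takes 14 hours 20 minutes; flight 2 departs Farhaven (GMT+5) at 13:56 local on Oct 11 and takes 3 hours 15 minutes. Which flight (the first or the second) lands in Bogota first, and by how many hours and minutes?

Flight 1 in UTC: 23:04 + 3:30 = 02:34 on Oct 11.
+14 hours and 20 minutes → arrive 16:54 UTC on Oct 11.
Flight 2 in UTC: 13:56 − 5:00 = 08:56 on Oct 11.
+3 hours and 15 minutes → arrive 12:11 UTC on Oct 11.
Flight 2 lands earlier by 4 hours 43 minutes.

the second, by 4 hours 43 minutes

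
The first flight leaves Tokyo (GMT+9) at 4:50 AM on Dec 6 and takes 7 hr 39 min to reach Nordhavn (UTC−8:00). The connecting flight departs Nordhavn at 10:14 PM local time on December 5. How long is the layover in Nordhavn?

Convert departure to UTC: 4:50 AM − 9:00 = 7:50 PM UTC on Dec 5.
Add 7 hours and 39 minutes flight time → 3:29 AM UTC (Dec 6).
Nordhavn is UTC−8:00, so local arrival = 3:29 AM − 8:00 = 7:29 PM on Dec 5.
Layover = 10:14 PM − 7:29 PM = 2 hours 45 minutes.

2 hours 45 minutes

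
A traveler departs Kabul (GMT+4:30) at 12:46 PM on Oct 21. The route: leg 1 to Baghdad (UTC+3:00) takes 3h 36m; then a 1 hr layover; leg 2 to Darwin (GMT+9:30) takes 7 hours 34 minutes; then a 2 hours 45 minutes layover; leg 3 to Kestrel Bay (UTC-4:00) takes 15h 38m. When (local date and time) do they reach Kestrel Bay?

10:49 AM on October 22

Convert departure to UTC: 12:46 PM − 4:30 = 8:16 AM UTC on Oct 21.
Add 3 hours and 36 minutes leg 1 → 11:52 AM UTC.
Add 1 hour layover in Baghdad → 12:52 PM UTC.
Add 7 hours 34 minutes leg 2 → 8:26 PM UTC.
Add 2 hours 45 minutes layover in Darwin → 11:11 PM UTC.
Add 15 hours and 38 minutes leg 3 → 2:49 PM UTC (Oct 22).
Kestrel Bay is UTC−4:00, so local arrival = 2:49 PM − 4:00 = 10:49 AM on Oct 22.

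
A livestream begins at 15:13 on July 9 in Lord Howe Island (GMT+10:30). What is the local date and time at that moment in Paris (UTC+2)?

06:43 on July 9

In UTC: 15:13 − 10:30 = 04:43 on Jul 9.
Paris is UTC+2:00: 04:43 + 2:00 = 06:43 on Jul 9.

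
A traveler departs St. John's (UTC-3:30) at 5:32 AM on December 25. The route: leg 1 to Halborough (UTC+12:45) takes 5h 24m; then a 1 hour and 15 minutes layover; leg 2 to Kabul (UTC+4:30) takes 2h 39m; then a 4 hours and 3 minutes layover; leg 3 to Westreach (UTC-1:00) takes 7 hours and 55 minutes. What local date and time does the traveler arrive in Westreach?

Convert departure to UTC: 5:32 AM + 3:30 = 9:02 AM UTC on Dec 25.
Add 5 hours 24 minutes leg 1 → 2:26 PM UTC.
Add 1 hour 15 minutes layover in Halborough → 3:41 PM UTC.
Add 2 hours and 39 minutes leg 2 → 6:20 PM UTC.
Add 4 hours and 3 minutes layover in Kabul → 10:23 PM UTC.
Add 7 hours 55 minutes leg 3 → 6:18 AM UTC (Dec 26).
Westreach is UTC−1:00, so local arrival = 6:18 AM − 1:00 = 5:18 AM on Dec 26.

5:18 AM on December 26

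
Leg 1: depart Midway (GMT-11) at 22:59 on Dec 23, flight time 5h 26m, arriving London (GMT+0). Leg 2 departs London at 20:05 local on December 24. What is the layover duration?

4 hours 40 minutes

Convert departure to UTC: 22:59 + 11:00 = 09:59 UTC on Dec 24.
Add 5 hours and 26 minutes flight time → 15:25 UTC.
London is UTC+0, so local arrival is the same: 15:25 on Dec 24.
Layover = 20:05 − 15:25 = 4 hours 40 minutes.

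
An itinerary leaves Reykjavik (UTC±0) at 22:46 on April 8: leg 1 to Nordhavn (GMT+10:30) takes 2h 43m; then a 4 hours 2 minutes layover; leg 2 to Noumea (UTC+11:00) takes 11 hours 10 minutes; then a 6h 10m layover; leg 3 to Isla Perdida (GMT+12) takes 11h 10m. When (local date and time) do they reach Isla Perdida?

Reykjavik is at UTC+0, so departure is already 22:46 UTC on Apr 8.
Add 2 hours 43 minutes leg 1 → 01:29 UTC (Apr 9).
Add 4 hours 2 minutes layover in Nordhavn → 05:31 UTC.
Add 11 hours and 10 minutes leg 2 → 16:41 UTC.
Add 6 hours and 10 minutes layover in Noumea → 22:51 UTC.
Add 11 hours 10 minutes leg 3 → 10:01 UTC (Apr 10).
Isla Perdida is UTC+12:00, so local arrival = 10:01 + 12:00 = 22:01 on Apr 10.

22:01 on April 10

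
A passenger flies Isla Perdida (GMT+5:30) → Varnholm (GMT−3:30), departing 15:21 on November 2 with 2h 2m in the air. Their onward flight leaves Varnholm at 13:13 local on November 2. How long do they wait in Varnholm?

Convert departure to UTC: 15:21 − 5:30 = 09:51 UTC on Nov 2.
Add 2 hours 2 minutes flight time → 11:53 UTC.
Varnholm is UTC−3:30, so local arrival = 11:53 − 3:30 = 08:23 on Nov 2.
Layover = 13:13 − 08:23 = 4 hours 50 minutes.

4 hours 50 minutes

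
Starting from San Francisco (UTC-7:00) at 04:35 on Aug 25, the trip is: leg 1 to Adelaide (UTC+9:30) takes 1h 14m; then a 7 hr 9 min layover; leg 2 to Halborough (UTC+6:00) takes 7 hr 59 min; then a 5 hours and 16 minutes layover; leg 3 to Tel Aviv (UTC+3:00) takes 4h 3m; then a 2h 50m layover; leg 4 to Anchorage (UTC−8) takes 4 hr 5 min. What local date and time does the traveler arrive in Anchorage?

Convert departure to UTC: 04:35 + 7:00 = 11:35 UTC on Aug 25.
Add 1 hour 14 minutes leg 1 → 12:49 UTC.
Add 7 hours 9 minutes layover in Adelaide → 19:58 UTC.
Add 7 hours 59 minutes leg 2 → 03:57 UTC (Aug 26).
Add 5 hours and 16 minutes layover in Halborough → 09:13 UTC.
Add 4 hours 3 minutes leg 3 → 13:16 UTC.
Add 2 hours 50 minutes layover in Tel Aviv → 16:06 UTC.
Add 4 hours 5 minutes leg 4 → 20:11 UTC.
Anchorage is UTC−8:00, so local arrival = 20:11 − 8:00 = 12:11 on Aug 26.

12:11 on August 26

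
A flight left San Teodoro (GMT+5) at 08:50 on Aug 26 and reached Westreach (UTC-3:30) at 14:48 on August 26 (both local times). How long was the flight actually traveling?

Departure in UTC: 08:50 − 5:00 = 03:50 on Aug 26.
Arrival in UTC: 14:48 + 3:30 = 18:18 on Aug 26.
Elapsed = 18:18 − 03:50 = 14 hours 28 minutes.

14 hours 28 minutes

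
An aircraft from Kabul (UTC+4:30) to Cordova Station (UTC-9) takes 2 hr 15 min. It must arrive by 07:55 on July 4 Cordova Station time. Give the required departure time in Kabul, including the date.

19:10 on Jul 4

Target arrival in UTC: 07:55 + 9:00 = 16:55 on Jul 4.
Subtract 2 hours and 15 minutes → departure 14:40 UTC on Jul 4.
Kabul is UTC+4:30: 14:40 + 4:30 = 19:10 on Jul 4.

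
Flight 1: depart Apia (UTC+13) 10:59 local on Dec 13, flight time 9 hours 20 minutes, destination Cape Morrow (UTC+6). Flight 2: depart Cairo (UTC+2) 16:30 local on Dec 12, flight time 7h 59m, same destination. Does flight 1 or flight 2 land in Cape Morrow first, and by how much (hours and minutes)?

the second, by 8 hours 50 minutes

Flight 1 in UTC: 10:59 − 13:00 = 21:59 on Dec 12.
+9 hours 20 minutes → arrive 07:19 UTC on Dec 13.
Flight 2 in UTC: 16:30 − 2:00 = 14:30 on Dec 12.
+7 hours 59 minutes → arrive 22:29 UTC on Dec 12.
Flight 2 lands earlier by 8 hours 50 minutes.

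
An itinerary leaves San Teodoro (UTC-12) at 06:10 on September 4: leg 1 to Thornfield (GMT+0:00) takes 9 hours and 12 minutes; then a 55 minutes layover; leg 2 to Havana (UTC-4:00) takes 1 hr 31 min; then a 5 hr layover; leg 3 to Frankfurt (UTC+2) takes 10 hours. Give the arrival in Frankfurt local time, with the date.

22:48 on September 5

Convert departure to UTC: 06:10 + 12:00 = 18:10 UTC on Sep 4.
Add 9 hours and 12 minutes leg 1 → 03:22 UTC (Sep 5).
Add 55 minutes layover in Thornfield → 04:17 UTC.
Add 1 hour 31 minutes leg 2 → 05:48 UTC.
Add 5 hours layover in Havana → 10:48 UTC.
Add 10 hours leg 3 → 20:48 UTC.
Frankfurt is UTC+2:00, so local arrival = 20:48 + 2:00 = 22:48 on Sep 5.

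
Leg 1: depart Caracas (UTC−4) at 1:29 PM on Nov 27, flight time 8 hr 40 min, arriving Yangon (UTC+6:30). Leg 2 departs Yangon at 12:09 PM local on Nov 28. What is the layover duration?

Convert departure to UTC: 1:29 PM + 4:00 = 5:29 PM UTC on Nov 27.
Add 8 hours and 40 minutes flight time → 2:09 AM UTC (Nov 28).
Yangon is UTC+6:30, so local arrival = 2:09 AM + 6:30 = 8:39 AM on Nov 28.
Layover = 12:09 PM − 8:39 AM = 3 hours 30 minutes.

3 hours 30 minutes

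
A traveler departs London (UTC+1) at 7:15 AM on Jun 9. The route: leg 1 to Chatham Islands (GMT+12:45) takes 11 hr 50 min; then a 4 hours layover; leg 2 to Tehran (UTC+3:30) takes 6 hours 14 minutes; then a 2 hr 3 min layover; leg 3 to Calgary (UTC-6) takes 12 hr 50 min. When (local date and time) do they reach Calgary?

Convert departure to UTC: 7:15 AM − 1:00 = 6:15 AM UTC on Jun 9.
Add 11 hours 50 minutes leg 1 → 6:05 PM UTC.
Add 4 hours layover in Chatham Islands → 10:05 PM UTC.
Add 6 hours 14 minutes leg 2 → 4:19 AM UTC (Jun 10).
Add 2 hours and 3 minutes layover in Tehran → 6:22 AM UTC.
Add 12 hours and 50 minutes leg 3 → 7:12 PM UTC.
Calgary is UTC−6:00, so local arrival = 7:12 PM − 6:00 = 1:12 PM on Jun 10.

1:12 PM on June 10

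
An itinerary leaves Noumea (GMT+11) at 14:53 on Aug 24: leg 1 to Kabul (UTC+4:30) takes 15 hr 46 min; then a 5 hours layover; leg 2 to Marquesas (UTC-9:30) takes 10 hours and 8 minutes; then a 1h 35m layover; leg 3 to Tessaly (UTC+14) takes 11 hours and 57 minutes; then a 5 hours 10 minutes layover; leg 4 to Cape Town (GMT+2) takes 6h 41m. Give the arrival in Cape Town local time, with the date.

Convert departure to UTC: 14:53 − 11:00 = 03:53 UTC on Aug 24.
Add 15 hours 46 minutes leg 1 → 19:39 UTC.
Add 5 hours layover in Kabul → 00:39 UTC (Aug 25).
Add 10 hours and 8 minutes leg 2 → 10:47 UTC.
Add 1 hour 35 minutes layover in Marquesas → 12:22 UTC.
Add 11 hours and 57 minutes leg 3 → 00:19 UTC (Aug 26).
Add 5 hours and 10 minutes layover in Tessaly → 05:29 UTC.
Add 6 hours and 41 minutes leg 4 → 12:10 UTC.
Cape Town is UTC+2:00, so local arrival = 12:10 + 2:00 = 14:10 on Aug 26.

14:10 on August 26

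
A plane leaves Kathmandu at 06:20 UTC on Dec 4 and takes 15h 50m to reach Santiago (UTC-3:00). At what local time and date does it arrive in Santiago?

Departure is given in UTC: 06:20 on Dec 4.
Add 15 hours and 50 minutes → 22:10 UTC.
Santiago is UTC−3:00: 22:10 − 3:00 = 19:10 on Dec 4.

19:10 on December 4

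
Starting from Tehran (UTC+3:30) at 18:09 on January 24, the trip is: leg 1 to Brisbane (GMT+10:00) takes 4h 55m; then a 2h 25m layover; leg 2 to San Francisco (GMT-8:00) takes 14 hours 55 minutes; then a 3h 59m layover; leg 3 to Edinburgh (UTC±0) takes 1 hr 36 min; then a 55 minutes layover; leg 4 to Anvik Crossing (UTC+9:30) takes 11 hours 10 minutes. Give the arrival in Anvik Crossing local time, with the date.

16:04 on January 26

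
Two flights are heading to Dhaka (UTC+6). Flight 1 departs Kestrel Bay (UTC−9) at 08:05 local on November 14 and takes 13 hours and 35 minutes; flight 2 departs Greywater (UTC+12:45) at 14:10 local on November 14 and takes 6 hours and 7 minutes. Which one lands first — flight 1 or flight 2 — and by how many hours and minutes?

Flight 1 in UTC: 08:05 + 9:00 = 17:05 on Nov 14.
+13 hours and 35 minutes → arrive 06:40 UTC on Nov 15.
Flight 2 in UTC: 14:10 − 12:45 = 01:25 on Nov 14.
+6 hours and 7 minutes → arrive 07:32 UTC on Nov 14.
Flight 2 lands earlier by 23 hours 8 minutes.

the second, by 23 hours 8 minutes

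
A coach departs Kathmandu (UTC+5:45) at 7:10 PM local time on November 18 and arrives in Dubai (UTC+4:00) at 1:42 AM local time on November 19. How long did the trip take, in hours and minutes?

8 hours 17 minutes

Departure in UTC: 7:10 PM − 5:45 = 1:25 PM on Nov 18.
Arrival in UTC: 1:42 AM − 4:00 = 9:42 PM on Nov 18.
Elapsed = 9:42 PM − 1:25 PM = 8 hours 17 minutes.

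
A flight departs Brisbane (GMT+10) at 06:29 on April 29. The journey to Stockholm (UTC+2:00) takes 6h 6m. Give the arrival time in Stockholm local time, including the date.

04:35 on April 29

Stockholm is 8:00 behind Brisbane.
After 6 hours and 6 minutes it is 12:35 in Brisbane.
Shift by the zone difference: 12:35 − 8:00 = 04:35 on Apr 29 in Stockholm.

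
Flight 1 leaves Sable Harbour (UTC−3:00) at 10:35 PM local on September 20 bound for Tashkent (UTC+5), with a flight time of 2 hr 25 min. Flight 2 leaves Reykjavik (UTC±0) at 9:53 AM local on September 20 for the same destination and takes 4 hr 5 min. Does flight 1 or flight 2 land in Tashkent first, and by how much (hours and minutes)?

Flight 1 in UTC: 10:35 PM + 3:00 = 1:35 AM on Sep 21.
+2 hours 25 minutes → arrive 4:00 AM UTC on Sep 21.
Flight 2 departs at 9:53 AM UTC (Sep 20).
+4 hours and 5 minutes → arrive 1:58 PM UTC on Sep 20.
Flight 2 lands earlier by 14 hours 2 minutes.

the second, by 14 hours 2 minutes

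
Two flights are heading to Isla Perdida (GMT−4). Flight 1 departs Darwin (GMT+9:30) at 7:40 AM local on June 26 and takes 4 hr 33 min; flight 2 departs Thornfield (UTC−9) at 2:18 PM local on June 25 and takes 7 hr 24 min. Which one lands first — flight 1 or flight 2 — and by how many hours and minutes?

the first, by 3 hours 59 minutes

Flight 1 in UTC: 7:40 AM − 9:30 = 10:10 PM on Jun 25.
+4 hours 33 minutes → arrive 2:43 AM UTC on Jun 26.
Flight 2 in UTC: 2:18 PM + 9:00 = 11:18 PM on Jun 25.
+7 hours and 24 minutes → arrive 6:42 AM UTC on Jun 26.
Flight 1 lands earlier by 3 hours 59 minutes.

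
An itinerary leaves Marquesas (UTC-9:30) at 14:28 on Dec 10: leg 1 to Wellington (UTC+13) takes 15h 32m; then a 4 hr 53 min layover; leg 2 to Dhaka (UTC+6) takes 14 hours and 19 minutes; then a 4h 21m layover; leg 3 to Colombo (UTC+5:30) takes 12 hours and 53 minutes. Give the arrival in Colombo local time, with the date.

09:26 on Dec 13

Convert departure to UTC: 14:28 + 9:30 = 23:58 UTC on Dec 10.
Add 15 hours 32 minutes leg 1 → 15:30 UTC (Dec 11).
Add 4 hours 53 minutes layover in Wellington → 20:23 UTC.
Add 14 hours 19 minutes leg 2 → 10:42 UTC (Dec 12).
Add 4 hours 21 minutes layover in Dhaka → 15:03 UTC.
Add 12 hours 53 minutes leg 3 → 03:56 UTC (Dec 13).
Colombo is UTC+5:30, so local arrival = 03:56 + 5:30 = 09:26 on Dec 13.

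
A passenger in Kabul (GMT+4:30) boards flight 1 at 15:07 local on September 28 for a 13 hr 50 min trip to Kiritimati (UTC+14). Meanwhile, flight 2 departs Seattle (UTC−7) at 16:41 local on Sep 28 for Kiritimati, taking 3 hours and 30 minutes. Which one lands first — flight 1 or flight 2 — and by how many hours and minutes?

Flight 1 in UTC: 15:07 − 4:30 = 10:37 on Sep 28.
+13 hours 50 minutes → arrive 00:27 UTC on Sep 29.
Flight 2 in UTC: 16:41 + 7:00 = 23:41 on Sep 28.
+3 hours 30 minutes → arrive 03:11 UTC on Sep 29.
Flight 1 lands earlier by 2 hours 44 minutes.

the first, by 2 hours 44 minutes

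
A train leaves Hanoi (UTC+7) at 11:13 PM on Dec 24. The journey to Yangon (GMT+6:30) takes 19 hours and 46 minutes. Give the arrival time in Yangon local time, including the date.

Convert departure to UTC: 11:13 PM − 7:00 = 4:13 PM UTC on Dec 24.
Add 19 hours 46 minutes travel time → 11:59 AM UTC (Dec 25).
Yangon is UTC+6:30, so local arrival = 11:59 AM + 6:30 = 6:29 PM on Dec 25.

6:29 PM on December 25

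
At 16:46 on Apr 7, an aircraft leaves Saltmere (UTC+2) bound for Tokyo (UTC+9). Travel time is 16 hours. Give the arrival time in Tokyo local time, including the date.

15:46 on April 8

Convert departure to UTC: 16:46 − 2:00 = 14:46 UTC on Apr 7.
Add 16 hours travel time → 06:46 UTC (Apr 8).
Tokyo is UTC+9:00, so local arrival = 06:46 + 9:00 = 15:46 on Apr 8.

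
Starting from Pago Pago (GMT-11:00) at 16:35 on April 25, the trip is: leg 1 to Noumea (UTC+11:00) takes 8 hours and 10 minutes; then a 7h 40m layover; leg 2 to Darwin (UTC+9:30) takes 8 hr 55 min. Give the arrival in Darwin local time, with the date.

Convert departure to UTC: 16:35 + 11:00 = 03:35 UTC on Apr 26.
Add 8 hours and 10 minutes leg 1 → 11:45 UTC.
Add 7 hours and 40 minutes layover in Noumea → 19:25 UTC.
Add 8 hours 55 minutes leg 2 → 04:20 UTC (Apr 27).
Darwin is UTC+9:30, so local arrival = 04:20 + 9:30 = 13:50 on Apr 27.

13:50 on April 27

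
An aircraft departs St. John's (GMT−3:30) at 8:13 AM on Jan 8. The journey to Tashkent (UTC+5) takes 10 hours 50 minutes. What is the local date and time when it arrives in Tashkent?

Convert departure to UTC: 8:13 AM + 3:30 = 11:43 AM UTC on Jan 8.
Add 10 hours and 50 minutes travel time → 10:33 PM UTC.
Tashkent is UTC+5:00, so local arrival = 10:33 PM + 5:00 = 3:33 AM on Jan 9.

3:33 AM on January 9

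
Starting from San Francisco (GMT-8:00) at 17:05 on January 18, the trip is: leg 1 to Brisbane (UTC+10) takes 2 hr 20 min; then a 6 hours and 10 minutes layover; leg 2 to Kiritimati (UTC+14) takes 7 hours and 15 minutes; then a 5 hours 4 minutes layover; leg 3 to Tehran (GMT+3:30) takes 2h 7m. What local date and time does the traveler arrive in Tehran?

03:31 on January 20

Convert departure to UTC: 17:05 + 8:00 = 01:05 UTC on Jan 19.
Add 2 hours 20 minutes leg 1 → 03:25 UTC.
Add 6 hours 10 minutes layover in Brisbane → 09:35 UTC.
Add 7 hours 15 minutes leg 2 → 16:50 UTC.
Add 5 hours 4 minutes layover in Kiritimati → 21:54 UTC.
Add 2 hours and 7 minutes leg 3 → 00:01 UTC (Jan 20).
Tehran is UTC+3:30, so local arrival = 00:01 + 3:30 = 03:31 on Jan 20.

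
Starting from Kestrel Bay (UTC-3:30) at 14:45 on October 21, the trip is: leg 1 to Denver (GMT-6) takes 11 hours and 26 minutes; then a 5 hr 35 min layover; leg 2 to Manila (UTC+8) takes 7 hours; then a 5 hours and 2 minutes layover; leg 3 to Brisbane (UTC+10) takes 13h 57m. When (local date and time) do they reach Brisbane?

Convert departure to UTC: 14:45 + 3:30 = 18:15 UTC on Oct 21.
Add 11 hours and 26 minutes leg 1 → 05:41 UTC (Oct 22).
Add 5 hours and 35 minutes layover in Denver → 11:16 UTC.
Add 7 hours leg 2 → 18:16 UTC.
Add 5 hours and 2 minutes layover in Manila → 23:18 UTC.
Add 13 hours 57 minutes leg 3 → 13:15 UTC (Oct 23).
Brisbane is UTC+10:00, so local arrival = 13:15 + 10:00 = 23:15 on Oct 23.

23:15 on Oct 23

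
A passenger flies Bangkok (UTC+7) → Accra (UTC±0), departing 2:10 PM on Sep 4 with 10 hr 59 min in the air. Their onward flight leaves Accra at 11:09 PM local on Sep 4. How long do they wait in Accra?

Convert departure to UTC: 2:10 PM − 7:00 = 7:10 AM UTC on Sep 4.
Add 10 hours 59 minutes flight time → 6:09 PM UTC.
Accra is UTC+0, so local arrival is the same: 6:09 PM on Sep 4.
Layover = 11:09 PM − 6:09 PM = 5 hours.

5 hours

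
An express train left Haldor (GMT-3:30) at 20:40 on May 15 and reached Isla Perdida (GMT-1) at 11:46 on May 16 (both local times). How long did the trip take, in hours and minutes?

Departure in UTC: 20:40 + 3:30 = 00:10 on May 16.
Arrival in UTC: 11:46 + 1:00 = 12:46 on May 16.
Elapsed = 12:46 − 00:10 = 12 hours 36 minutes.

12 hours 36 minutes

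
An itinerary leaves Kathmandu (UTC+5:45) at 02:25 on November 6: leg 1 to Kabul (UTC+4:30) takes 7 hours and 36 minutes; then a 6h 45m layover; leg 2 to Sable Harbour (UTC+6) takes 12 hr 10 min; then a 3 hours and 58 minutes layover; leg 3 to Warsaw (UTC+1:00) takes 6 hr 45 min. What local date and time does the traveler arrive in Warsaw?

Convert departure to UTC: 02:25 − 5:45 = 20:40 UTC on Nov 5.
Add 7 hours 36 minutes leg 1 → 04:16 UTC (Nov 6).
Add 6 hours and 45 minutes layover in Kabul → 11:01 UTC.
Add 12 hours and 10 minutes leg 2 → 23:11 UTC.
Add 3 hours 58 minutes layover in Sable Harbour → 03:09 UTC (Nov 7).
Add 6 hours and 45 minutes leg 3 → 09:54 UTC.
Warsaw is UTC+1:00, so local arrival = 09:54 + 1:00 = 10:54 on Nov 7.

10:54 on November 7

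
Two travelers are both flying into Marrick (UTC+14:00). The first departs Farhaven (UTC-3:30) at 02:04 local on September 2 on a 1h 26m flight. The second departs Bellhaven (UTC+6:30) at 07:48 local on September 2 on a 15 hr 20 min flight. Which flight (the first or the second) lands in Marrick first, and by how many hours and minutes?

the first, by 9 hours 38 minutes

Flight 1 in UTC: 02:04 + 3:30 = 05:34 on Sep 2.
+1 hour 26 minutes → arrive 07:00 UTC on Sep 2.
Flight 2 in UTC: 07:48 − 6:30 = 01:18 on Sep 2.
+15 hours 20 minutes → arrive 16:38 UTC on Sep 2.
Flight 1 lands earlier by 9 hours 38 minutes.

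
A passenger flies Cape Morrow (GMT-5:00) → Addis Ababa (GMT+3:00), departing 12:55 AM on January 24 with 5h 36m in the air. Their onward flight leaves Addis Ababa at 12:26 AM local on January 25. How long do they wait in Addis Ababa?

Convert departure to UTC: 12:55 AM + 5:00 = 5:55 AM UTC on Jan 24.
Add 5 hours and 36 minutes flight time → 11:31 AM UTC.
Addis Ababa is UTC+3:00, so local arrival = 11:31 AM + 3:00 = 2:31 PM on Jan 24.
Layover = 12:26 AM − 2:31 PM (+1 day) = 9 hours 55 minutes.

9 hours 55 minutes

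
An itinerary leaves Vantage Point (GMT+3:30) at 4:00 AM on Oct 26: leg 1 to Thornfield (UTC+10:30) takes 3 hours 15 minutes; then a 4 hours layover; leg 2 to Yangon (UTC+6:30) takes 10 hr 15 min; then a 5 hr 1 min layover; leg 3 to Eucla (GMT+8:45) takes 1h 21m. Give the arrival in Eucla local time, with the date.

Convert departure to UTC: 4:00 AM − 3:30 = 12:30 AM UTC on Oct 26.
Add 3 hours and 15 minutes leg 1 → 3:45 AM UTC.
Add 4 hours layover in Thornfield → 7:45 AM UTC.
Add 10 hours and 15 minutes leg 2 → 6:00 PM UTC.
Add 5 hours and 1 minute layover in Yangon → 11:01 PM UTC.
Add 1 hour 21 minutes leg 3 → 12:22 AM UTC (Oct 27).
Eucla is UTC+8:45, so local arrival = 12:22 AM + 8:45 = 9:07 AM on Oct 27.

9:07 AM on October 27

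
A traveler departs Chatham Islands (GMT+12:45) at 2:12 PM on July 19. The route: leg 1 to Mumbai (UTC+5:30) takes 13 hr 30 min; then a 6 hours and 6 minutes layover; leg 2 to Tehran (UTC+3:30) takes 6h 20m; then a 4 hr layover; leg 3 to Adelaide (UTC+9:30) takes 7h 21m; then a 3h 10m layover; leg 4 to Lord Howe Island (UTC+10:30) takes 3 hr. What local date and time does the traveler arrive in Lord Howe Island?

Convert departure to UTC: 2:12 PM − 12:45 = 1:27 AM UTC on Jul 19.
Add 13 hours and 30 minutes leg 1 → 2:57 PM UTC.
Add 6 hours 6 minutes layover in Mumbai → 9:03 PM UTC.
Add 6 hours and 20 minutes leg 2 → 3:23 AM UTC (Jul 20).
Add 4 hours layover in Tehran → 7:23 AM UTC.
Add 7 hours 21 minutes leg 3 → 2:44 PM UTC.
Add 3 hours and 10 minutes layover in Adelaide → 5:54 PM UTC.
Add 3 hours leg 4 → 8:54 PM UTC.
Lord Howe Island is UTC+10:30, so local arrival = 8:54 PM + 10:30 = 7:24 AM on Jul 21.

7:24 AM on July 21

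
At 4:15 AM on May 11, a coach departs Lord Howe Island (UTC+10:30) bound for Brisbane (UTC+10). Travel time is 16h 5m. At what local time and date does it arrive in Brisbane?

Convert departure to UTC: 4:15 AM − 10:30 = 5:45 PM UTC on May 10.
Add 16 hours and 5 minutes travel time → 9:50 AM UTC (May 11).
Brisbane is UTC+10:00, so local arrival = 9:50 AM + 10:00 = 7:50 PM on May 11.

7:50 PM on May 11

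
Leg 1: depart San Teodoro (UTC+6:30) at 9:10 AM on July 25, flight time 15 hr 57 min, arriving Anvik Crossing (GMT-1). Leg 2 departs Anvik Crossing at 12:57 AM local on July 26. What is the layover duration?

7 hours 20 minutes

Convert departure to UTC: 9:10 AM − 6:30 = 2:40 AM UTC on Jul 25.
Add 15 hours and 57 minutes flight time → 6:37 PM UTC.
Anvik Crossing is UTC−1:00, so local arrival = 6:37 PM − 1:00 = 5:37 PM on Jul 25.
Layover = 12:57 AM − 5:37 PM (+1 day) = 7 hours 20 minutes.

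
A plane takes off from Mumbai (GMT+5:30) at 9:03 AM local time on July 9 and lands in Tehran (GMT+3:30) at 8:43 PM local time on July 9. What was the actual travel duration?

13 hours 40 minutes

Tehran is 2:00 behind Mumbai.
Clock-face elapsed time (ignoring zones) is 11 hours 40 minutes.
Actual elapsed = 11 hours 40 minutes + 2:00 = 13 hours 40 minutes.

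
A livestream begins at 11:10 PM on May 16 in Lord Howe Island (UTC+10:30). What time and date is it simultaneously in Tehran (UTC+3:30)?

4:10 PM on May 16

In UTC: 11:10 PM − 10:30 = 12:40 PM on May 16.
Tehran is UTC+3:30: 12:40 PM + 3:30 = 4:10 PM on May 16.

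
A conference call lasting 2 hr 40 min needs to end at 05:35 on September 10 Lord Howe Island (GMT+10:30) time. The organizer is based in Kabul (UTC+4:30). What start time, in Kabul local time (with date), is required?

20:55 on September 9

Target end time in UTC: 05:35 − 10:30 = 19:05 on Sep 9.
Subtract 2 hours 40 minutes → start 16:25 UTC on Sep 9.
Kabul is UTC+4:30: 16:25 + 4:30 = 20:55 on Sep 9.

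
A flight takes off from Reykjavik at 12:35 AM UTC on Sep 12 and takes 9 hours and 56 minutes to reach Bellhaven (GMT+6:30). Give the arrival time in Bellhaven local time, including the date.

5:01 PM on September 12

Departure is given in UTC: 12:35 AM on Sep 12.
Add 9 hours 56 minutes → 10:31 AM UTC.
Bellhaven is UTC+6:30: 10:31 AM + 6:30 = 5:01 PM on Sep 12.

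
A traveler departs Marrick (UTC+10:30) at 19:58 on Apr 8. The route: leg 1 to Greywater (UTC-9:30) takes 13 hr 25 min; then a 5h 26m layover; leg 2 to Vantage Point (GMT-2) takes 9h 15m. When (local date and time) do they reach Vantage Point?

11:34 on Apr 9

Convert departure to UTC: 19:58 − 10:30 = 09:28 UTC on Apr 8.
Add 13 hours 25 minutes leg 1 → 22:53 UTC.
Add 5 hours 26 minutes layover in Greywater → 04:19 UTC (Apr 9).
Add 9 hours and 15 minutes leg 2 → 13:34 UTC.
Vantage Point is UTC−2:00, so local arrival = 13:34 − 2:00 = 11:34 on Apr 9.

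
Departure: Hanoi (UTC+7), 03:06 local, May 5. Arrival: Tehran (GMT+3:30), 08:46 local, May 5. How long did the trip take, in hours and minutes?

9 hours 10 minutes

Departure in UTC: 03:06 − 7:00 = 20:06 on May 4.
Arrival in UTC: 08:46 − 3:30 = 05:16 on May 5.
Elapsed = 05:16 − 20:06 (+1 day) = 9 hours 10 minutes.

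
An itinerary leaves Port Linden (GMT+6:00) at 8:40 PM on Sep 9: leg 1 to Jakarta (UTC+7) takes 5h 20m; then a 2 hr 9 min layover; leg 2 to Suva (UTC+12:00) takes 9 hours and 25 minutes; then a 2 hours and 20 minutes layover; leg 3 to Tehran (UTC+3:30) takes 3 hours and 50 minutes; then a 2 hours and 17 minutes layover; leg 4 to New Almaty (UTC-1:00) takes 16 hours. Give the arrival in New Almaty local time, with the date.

7:01 AM on September 11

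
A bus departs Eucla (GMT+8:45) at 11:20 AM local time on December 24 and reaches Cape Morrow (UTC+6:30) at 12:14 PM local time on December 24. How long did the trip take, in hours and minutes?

Departure in UTC: 11:20 AM − 8:45 = 2:35 AM on Dec 24.
Arrival in UTC: 12:14 PM − 6:30 = 5:44 AM on Dec 24.
Elapsed = 5:44 AM − 2:35 AM = 3 hours 9 minutes.

3 hours 9 minutes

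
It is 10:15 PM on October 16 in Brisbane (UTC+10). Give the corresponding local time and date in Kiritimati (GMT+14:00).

2:15 AM on Oct 17

In UTC: 10:15 PM − 10:00 = 12:15 PM on Oct 16.
Kiritimati is UTC+14:00: 12:15 PM + 14:00 = 2:15 AM on Oct 17.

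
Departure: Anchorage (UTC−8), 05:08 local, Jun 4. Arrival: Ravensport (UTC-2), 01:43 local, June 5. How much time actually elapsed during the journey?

14 hours 35 minutes

Departure in UTC: 05:08 + 8:00 = 13:08 on Jun 4.
Arrival in UTC: 01:43 + 2:00 = 03:43 on Jun 5.
Elapsed = 03:43 − 13:08 (+1 day) = 14 hours 35 minutes.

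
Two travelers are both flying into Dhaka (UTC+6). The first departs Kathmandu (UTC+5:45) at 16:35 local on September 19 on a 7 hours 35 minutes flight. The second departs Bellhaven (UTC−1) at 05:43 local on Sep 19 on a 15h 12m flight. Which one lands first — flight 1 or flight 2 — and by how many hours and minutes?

Flight 1 in UTC: 16:35 − 5:45 = 10:50 on Sep 19.
+7 hours 35 minutes → arrive 18:25 UTC on Sep 19.
Flight 2 in UTC: 05:43 + 1:00 = 06:43 on Sep 19.
+15 hours and 12 minutes → arrive 21:55 UTC on Sep 19.
Flight 1 lands earlier by 3 hours 30 minutes.

the first, by 3 hours 30 minutes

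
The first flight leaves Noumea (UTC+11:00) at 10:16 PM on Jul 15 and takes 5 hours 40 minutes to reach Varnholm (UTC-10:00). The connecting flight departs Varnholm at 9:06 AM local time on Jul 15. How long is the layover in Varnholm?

2 hours 10 minutes

Convert departure to UTC: 10:16 PM − 11:00 = 11:16 AM UTC on Jul 15.
Add 5 hours and 40 minutes flight time → 4:56 PM UTC.
Varnholm is UTC−10:00, so local arrival = 4:56 PM − 10:00 = 6:56 AM on Jul 15.
Layover = 9:06 AM − 6:56 AM = 2 hours 10 minutes.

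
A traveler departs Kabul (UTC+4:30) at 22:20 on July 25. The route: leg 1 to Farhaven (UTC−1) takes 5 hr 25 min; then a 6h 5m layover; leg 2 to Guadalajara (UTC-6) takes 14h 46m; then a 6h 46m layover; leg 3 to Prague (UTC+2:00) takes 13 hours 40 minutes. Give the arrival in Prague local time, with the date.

Convert departure to UTC: 22:20 − 4:30 = 17:50 UTC on Jul 25.
Add 5 hours 25 minutes leg 1 → 23:15 UTC.
Add 6 hours 5 minutes layover in Farhaven → 05:20 UTC (Jul 26).
Add 14 hours and 46 minutes leg 2 → 20:06 UTC.
Add 6 hours 46 minutes layover in Guadalajara → 02:52 UTC (Jul 27).
Add 13 hours 40 minutes leg 3 → 16:32 UTC.
Prague is UTC+2:00, so local arrival = 16:32 + 2:00 = 18:32 on Jul 27.

18:32 on Jul 27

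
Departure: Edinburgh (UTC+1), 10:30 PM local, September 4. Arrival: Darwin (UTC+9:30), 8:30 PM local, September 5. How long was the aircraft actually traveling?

13 hours 30 minutes

Departure in UTC: 10:30 PM − 1:00 = 9:30 PM on Sep 4.
Arrival in UTC: 8:30 PM − 9:30 = 11:00 AM on Sep 5.
Elapsed = 11:00 AM − 9:30 PM (+1 day) = 13 hours 30 minutes.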